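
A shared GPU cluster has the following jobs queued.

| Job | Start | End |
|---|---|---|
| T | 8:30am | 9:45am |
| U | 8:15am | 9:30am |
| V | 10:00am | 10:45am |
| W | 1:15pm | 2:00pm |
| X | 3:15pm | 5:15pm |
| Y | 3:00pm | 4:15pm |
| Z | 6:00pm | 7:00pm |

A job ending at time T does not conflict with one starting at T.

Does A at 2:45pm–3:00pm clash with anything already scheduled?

No — it doesn't clash with anything

U: ends 9:30am at or before A starts 2:45pm → clear.
T: ends 9:45am at or before A starts 2:45pm → clear.
V: ends 10:45am at or before A starts 2:45pm → clear.
W: ends 2:00pm at or before A starts 2:45pm → clear.
Y: starts 3:00pm at or after A ends 3:00pm → clear.
X: starts 3:15pm at or after A ends 3:00pm → clear.
Z: starts 6:00pm at or after A ends 3:00pm → clear.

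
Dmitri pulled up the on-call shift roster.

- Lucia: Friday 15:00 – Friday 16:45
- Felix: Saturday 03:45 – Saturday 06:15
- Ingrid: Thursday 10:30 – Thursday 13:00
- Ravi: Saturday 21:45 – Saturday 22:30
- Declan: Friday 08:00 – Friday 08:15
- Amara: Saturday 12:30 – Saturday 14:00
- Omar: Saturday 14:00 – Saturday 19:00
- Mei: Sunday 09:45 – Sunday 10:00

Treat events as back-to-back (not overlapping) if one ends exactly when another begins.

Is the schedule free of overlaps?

Sorted by start: Ingrid, Declan, Lucia, Felix, Amara, Omar, Ravi, Mei.
Declan starts after Ingrid ends, so nothing later overlaps Ingrid either.
Lucia starts after Declan ends, so nothing later overlaps Declan either.
Felix starts after Lucia ends, so nothing later overlaps Lucia either.
Amara starts after Felix ends, so nothing later overlaps Felix either.
Omar starts exactly when Amara ends (back-to-back, no overlap), so nothing later overlaps Amara either.
Ravi starts after Omar ends, so nothing later overlaps Omar either.
Mei starts after Ravi ends.
Every pair is clear; the schedule has no overlaps.

Yes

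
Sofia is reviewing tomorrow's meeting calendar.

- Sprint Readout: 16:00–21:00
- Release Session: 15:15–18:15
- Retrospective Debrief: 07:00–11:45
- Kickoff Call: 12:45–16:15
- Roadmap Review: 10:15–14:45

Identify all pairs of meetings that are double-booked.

Kickoff Call & Release Session, Kickoff Call & Roadmap Review, Kickoff Call & Sprint Readout, Release Session & Sprint Readout, Retrospective Debrief & Roadmap Review

Sorted by start: Retrospective Debrief, Roadmap Review, Kickoff Call, Release Session, Sprint Readout.
Roadmap Review starts before Retrospective Debrief ends → Retrospective Debrief and Roadmap Review overlap.
Kickoff Call starts after Retrospective Debrief ends — done with Retrospective Debrief.
Kickoff Call starts before Roadmap Review ends → Roadmap Review and Kickoff Call overlap.
Release Session starts after Roadmap Review ends — done with Roadmap Review.
Release Session starts before Kickoff Call ends → Kickoff Call and Release Session overlap.
Sprint Readout starts before Kickoff Call ends → Kickoff Call and Sprint Readout overlap.
Sprint Readout starts before Release Session ends → Release Session and Sprint Readout overlap.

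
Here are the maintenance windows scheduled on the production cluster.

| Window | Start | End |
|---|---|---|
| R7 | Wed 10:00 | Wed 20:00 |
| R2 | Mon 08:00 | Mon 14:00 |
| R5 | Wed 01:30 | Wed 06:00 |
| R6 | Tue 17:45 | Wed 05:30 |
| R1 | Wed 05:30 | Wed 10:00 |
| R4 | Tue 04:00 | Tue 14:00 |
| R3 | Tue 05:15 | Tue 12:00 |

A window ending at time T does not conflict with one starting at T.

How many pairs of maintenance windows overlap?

Sorted by start: R2, R4, R3, R6, R5, R1, R7.
R4 starts after R2 ends, so nothing later overlaps R2 either.
R3 starts before R4 ends → R4 and R3 overlap.
R6 starts after R4 ends, so nothing later overlaps R4 either.
R6 starts after R3 ends, so nothing later overlaps R3 either.
R5 starts before R6 ends → R6 and R5 overlap.
R1 starts exactly when R6 ends (back-to-back, no overlap), so nothing later overlaps R6 either.
R1 starts before R5 ends → R5 and R1 overlap.
R7 starts after R5 ends.
R7 starts exactly when R1 ends (back-to-back, no overlap).
Overlapping pairs: R1 & R5, R3 & R4, R5 & R6 — 3 in total.

3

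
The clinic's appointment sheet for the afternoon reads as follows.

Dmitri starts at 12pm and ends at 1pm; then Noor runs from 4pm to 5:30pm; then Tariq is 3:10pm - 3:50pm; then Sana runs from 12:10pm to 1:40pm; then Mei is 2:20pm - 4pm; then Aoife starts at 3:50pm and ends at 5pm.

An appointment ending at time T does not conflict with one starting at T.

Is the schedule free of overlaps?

No

Check each pair: they overlap iff neither finishes before the other starts.
Sorted by start: Dmitri, Sana, Mei, Tariq, Aoife, Noor.
Sana starts before Dmitri ends → Dmitri and Sana overlap.
That's a conflict, so the schedule is not conflict-free.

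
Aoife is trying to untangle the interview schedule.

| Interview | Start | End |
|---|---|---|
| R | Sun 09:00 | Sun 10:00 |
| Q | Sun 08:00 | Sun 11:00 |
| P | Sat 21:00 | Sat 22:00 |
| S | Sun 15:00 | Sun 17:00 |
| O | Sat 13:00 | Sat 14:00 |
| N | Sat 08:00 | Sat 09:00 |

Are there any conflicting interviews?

Yes

Sorted by start: N, O, P, Q, R, S.
O starts after N ends; N is clear from here.
P starts after O ends; O is clear from here.
Q starts after P ends; P is clear from here.
R starts before Q ends → Q and R overlap.
That's a conflict, so the schedule is not conflict-free.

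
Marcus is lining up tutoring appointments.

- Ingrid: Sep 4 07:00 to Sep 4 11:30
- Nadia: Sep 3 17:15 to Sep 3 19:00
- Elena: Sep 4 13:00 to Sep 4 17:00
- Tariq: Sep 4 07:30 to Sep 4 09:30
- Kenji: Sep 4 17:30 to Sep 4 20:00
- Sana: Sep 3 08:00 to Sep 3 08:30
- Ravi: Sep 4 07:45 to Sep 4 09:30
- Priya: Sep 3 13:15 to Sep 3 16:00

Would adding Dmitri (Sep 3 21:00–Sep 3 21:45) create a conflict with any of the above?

No — it doesn't clash with anything

Sana: ends Sep 3 08:30 at or before Dmitri starts Sep 3 21:00 → clear.
Priya: ends Sep 3 16:00 at or before Dmitri starts Sep 3 21:00 → clear.
Nadia: ends Sep 3 19:00 at or before Dmitri starts Sep 3 21:00 → clear.
Ingrid: starts Sep 4 07:00 at or after Dmitri ends Sep 3 21:45 → clear.
Tariq: starts Sep 4 07:30 at or after Dmitri ends Sep 3 21:45 → clear.
Ravi: starts Sep 4 07:45 at or after Dmitri ends Sep 3 21:45 → clear.
Elena: starts Sep 4 13:00 at or after Dmitri ends Sep 3 21:45 → clear.
Kenji: starts Sep 4 17:30 at or after Dmitri ends Sep 3 21:45 → clear.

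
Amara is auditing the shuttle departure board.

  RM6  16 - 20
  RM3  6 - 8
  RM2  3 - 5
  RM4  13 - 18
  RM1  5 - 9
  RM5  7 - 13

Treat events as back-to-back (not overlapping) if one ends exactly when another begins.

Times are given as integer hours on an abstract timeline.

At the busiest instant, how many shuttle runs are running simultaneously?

3

Walk through starts and ends in time order (an end at T is processed before a start at T):
3 start RM2 → 1
5 end RM2 → 0
5 start RM1 → 1
6 start RM3 → 2
7 start RM5 → 3
8 end RM3 → 2
9 end RM1 → 1
13 end RM5 → 0
13 start RM4 → 1
16 start RM6 → 2
18 end RM4 → 1
20 end RM6 → 0
Peak is 3, at 7 (RM1, RM3, RM5).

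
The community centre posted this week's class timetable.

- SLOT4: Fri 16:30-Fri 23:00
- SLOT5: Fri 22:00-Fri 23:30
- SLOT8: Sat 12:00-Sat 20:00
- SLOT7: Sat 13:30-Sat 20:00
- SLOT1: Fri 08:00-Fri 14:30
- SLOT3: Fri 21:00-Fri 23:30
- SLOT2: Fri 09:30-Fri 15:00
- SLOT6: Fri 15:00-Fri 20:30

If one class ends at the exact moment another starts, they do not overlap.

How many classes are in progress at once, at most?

3

Sort all start/end points and keep a running count:
Fri 08:00 start SLOT1 → 1
Fri 09:30 start SLOT2 → 2
Fri 14:30 end SLOT1 → 1
Fri 15:00 end SLOT2 → 0
Fri 15:00 start SLOT6 → 1
Fri 16:30 start SLOT4 → 2
Fri 20:30 end SLOT6 → 1
Fri 21:00 start SLOT3 → 2
Fri 22:00 start SLOT5 → 3
Fri 23:00 end SLOT4 → 2
Fri 23:30 end SLOT3 → 1
Fri 23:30 end SLOT5 → 0
Sat 12:00 start SLOT8 → 1
Sat 13:30 start SLOT7 → 2
Sat 20:00 end SLOT7 → 1
Sat 20:00 end SLOT8 → 0
Peak is 3, at Fri 22:00 (SLOT3, SLOT4, SLOT5).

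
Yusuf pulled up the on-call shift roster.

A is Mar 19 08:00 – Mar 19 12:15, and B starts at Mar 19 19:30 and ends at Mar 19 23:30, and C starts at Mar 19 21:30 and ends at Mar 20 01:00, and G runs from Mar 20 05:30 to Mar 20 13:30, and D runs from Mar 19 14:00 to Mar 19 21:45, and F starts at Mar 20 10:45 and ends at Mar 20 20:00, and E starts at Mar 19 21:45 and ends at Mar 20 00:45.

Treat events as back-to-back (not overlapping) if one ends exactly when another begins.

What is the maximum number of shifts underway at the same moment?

3

Sweep the timeline, counting +1 at each start and −1 at each end (ends before starts at a tie):
Mar 19 08:00 start A → 1
Mar 19 12:15 end A → 0
Mar 19 14:00 start D → 1
Mar 19 19:30 start B → 2
Mar 19 21:30 start C → 3
Mar 19 21:45 end D → 2
Mar 19 21:45 start E → 3
Mar 19 23:30 end B → 2
Mar 20 00:45 end E → 1
Mar 20 01:00 end C → 0
Mar 20 05:30 start G → 1
Mar 20 10:45 start F → 2
Mar 20 13:30 end G → 1
Mar 20 20:00 end F → 0
Peak is 3, at Mar 19 21:30 (B, C, D).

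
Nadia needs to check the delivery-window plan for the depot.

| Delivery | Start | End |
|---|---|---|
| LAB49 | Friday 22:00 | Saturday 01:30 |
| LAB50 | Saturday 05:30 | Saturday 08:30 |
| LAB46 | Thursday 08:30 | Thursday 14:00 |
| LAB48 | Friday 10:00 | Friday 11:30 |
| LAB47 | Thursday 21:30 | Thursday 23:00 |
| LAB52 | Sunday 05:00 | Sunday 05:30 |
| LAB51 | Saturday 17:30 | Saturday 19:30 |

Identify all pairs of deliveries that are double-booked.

Sorted by start: LAB46, LAB47, LAB48, LAB49, LAB50, LAB51, LAB52.
LAB47 starts after LAB46 ends — done with LAB46.
LAB48 starts after LAB47 ends — done with LAB47.
LAB49 starts after LAB48 ends — done with LAB48.
LAB50 starts after LAB49 ends — done with LAB49.
LAB51 starts after LAB50 ends — done with LAB50.
LAB52 starts after LAB51 ends.

no overlapping pairs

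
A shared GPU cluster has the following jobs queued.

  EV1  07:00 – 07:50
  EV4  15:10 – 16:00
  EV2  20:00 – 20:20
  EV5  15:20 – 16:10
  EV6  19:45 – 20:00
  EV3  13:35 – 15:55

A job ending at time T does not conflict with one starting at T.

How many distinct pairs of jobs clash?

Sorted by start: EV1, EV3, EV4, EV5, EV6, EV2.
EV3 starts after EV1 ends, so EV1 has no further overlaps.
EV4 starts before EV3 ends → EV3 and EV4 overlap.
EV5 starts before EV3 ends → EV3 and EV5 overlap.
EV6 starts after EV3 ends, so EV3 has no further overlaps.
EV5 starts before EV4 ends → EV4 and EV5 overlap.
EV6 starts after EV4 ends, so EV4 has no further overlaps.
EV6 starts after EV5 ends, so EV5 has no further overlaps.
EV2 starts exactly when EV6 ends (back-to-back, no overlap).
Overlapping pairs: EV3 & EV4, EV3 & EV5, EV4 & EV5 — 3 in total.

3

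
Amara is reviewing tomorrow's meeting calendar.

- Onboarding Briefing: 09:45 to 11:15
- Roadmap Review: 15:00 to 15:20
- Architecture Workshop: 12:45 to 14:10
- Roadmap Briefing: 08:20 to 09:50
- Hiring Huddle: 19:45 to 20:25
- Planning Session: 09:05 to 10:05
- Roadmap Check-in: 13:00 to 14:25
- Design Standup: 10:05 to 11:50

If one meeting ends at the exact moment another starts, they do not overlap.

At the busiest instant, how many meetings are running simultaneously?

Sweep the timeline, counting +1 at each start and −1 at each end (ends before starts at a tie):
08:20 start Roadmap Briefing → 1
09:05 start Planning Session → 2
09:45 start Onboarding Briefing → 3
09:50 end Roadmap Briefing → 2
10:05 end Planning Session → 1
10:05 start Design Standup → 2
11:15 end Onboarding Briefing → 1
11:50 end Design Standup → 0
12:45 start Architecture Workshop → 1
13:00 start Roadmap Check-in → 2
14:10 end Architecture Workshop → 1
14:25 end Roadmap Check-in → 0
15:00 start Roadmap Review → 1
15:20 end Roadmap Review → 0
19:45 start Hiring Huddle → 1
20:25 end Hiring Huddle → 0
Peak is 3, at 09:45 (Onboarding Briefing, Planning Session, Roadmap Briefing).

3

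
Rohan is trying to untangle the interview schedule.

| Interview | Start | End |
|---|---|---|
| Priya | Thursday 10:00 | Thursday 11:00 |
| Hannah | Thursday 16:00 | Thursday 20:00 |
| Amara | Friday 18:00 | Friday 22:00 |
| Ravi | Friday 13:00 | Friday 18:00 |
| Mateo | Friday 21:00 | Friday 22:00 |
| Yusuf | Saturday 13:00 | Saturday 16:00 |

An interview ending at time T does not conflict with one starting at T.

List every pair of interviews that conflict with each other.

Sorted by start: Priya, Hannah, Ravi, Amara, Mateo, Yusuf.
Hannah starts after Priya ends — done with Priya.
Ravi starts after Hannah ends — done with Hannah.
Amara starts exactly when Ravi ends (back-to-back, no overlap) — done with Ravi.
Mateo starts before Amara ends → Amara and Mateo overlap.
Yusuf starts after Amara ends.
Yusuf starts after Mateo ends.

Amara & Mateo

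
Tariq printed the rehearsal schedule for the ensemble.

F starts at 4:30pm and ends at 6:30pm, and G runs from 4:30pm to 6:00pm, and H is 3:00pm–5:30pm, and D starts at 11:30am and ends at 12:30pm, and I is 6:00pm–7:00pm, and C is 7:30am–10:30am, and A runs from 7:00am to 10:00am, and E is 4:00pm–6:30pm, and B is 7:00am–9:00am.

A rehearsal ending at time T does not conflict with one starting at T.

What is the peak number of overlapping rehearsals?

Walk through starts and ends in time order (an end at T is processed before a start at T):
7:00am start A → 1
7:00am start B → 2
7:30am start C → 3
9:00am end B → 2
10:00am end A → 1
10:30am end C → 0
11:30am start D → 1
12:30pm end D → 0
3:00pm start H → 1
4:00pm start E → 2
4:30pm start F → 3
4:30pm start G → 4
5:30pm end H → 3
6:00pm end G → 2
6:00pm start I → 3
6:30pm end E → 2
6:30pm end F → 1
7:00pm end I → 0
Peak is 4, at 4:30pm (E, F, G, H).

4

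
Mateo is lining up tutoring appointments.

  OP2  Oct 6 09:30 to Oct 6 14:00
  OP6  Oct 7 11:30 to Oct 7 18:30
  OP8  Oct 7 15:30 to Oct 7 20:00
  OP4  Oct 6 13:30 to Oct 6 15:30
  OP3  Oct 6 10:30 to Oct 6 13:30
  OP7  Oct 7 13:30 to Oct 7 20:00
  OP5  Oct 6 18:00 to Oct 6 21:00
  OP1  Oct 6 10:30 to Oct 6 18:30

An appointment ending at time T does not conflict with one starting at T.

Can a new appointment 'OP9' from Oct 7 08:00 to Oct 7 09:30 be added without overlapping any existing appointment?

Yes — the slot is free

OP2: ends Oct 6 14:00 at or before OP9 starts Oct 7 08:00 → clear.
OP1: ends Oct 6 18:30 at or before OP9 starts Oct 7 08:00 → clear.
OP3: ends Oct 6 13:30 at or before OP9 starts Oct 7 08:00 → clear.
OP4: ends Oct 6 15:30 at or before OP9 starts Oct 7 08:00 → clear.
OP5: ends Oct 6 21:00 at or before OP9 starts Oct 7 08:00 → clear.
OP6: starts Oct 7 11:30 at or after OP9 ends Oct 7 09:30 → clear.
OP7: starts Oct 7 13:30 at or after OP9 ends Oct 7 09:30 → clear.
OP8: starts Oct 7 15:30 at or after OP9 ends Oct 7 09:30 → clear.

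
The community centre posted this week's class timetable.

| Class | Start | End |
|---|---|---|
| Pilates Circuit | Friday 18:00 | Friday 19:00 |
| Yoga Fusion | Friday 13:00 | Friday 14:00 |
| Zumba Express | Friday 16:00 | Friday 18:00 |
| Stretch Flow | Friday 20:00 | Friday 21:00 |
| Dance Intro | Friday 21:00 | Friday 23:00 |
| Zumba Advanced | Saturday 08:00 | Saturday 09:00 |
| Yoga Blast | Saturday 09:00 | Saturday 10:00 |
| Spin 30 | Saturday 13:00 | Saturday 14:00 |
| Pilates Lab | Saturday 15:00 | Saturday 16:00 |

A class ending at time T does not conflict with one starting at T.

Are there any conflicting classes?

Sorted by start: Yoga Fusion, Zumba Express, Pilates Circuit, Stretch Flow, Dance Intro, Zumba Advanced, Yoga Blast, Spin 30, Pilates Lab.
Zumba Express starts after Yoga Fusion ends, so Yoga Fusion has no further overlaps.
Pilates Circuit starts exactly when Zumba Express ends (back-to-back, no overlap), so Zumba Express has no further overlaps.
Stretch Flow starts after Pilates Circuit ends, so Pilates Circuit has no further overlaps.
Dance Intro starts exactly when Stretch Flow ends (back-to-back, no overlap), so Stretch Flow has no further overlaps.
Zumba Advanced starts after Dance Intro ends, so Dance Intro has no further overlaps.
Yoga Blast starts exactly when Zumba Advanced ends (back-to-back, no overlap), so Zumba Advanced has no further overlaps.
Spin 30 starts after Yoga Blast ends, so Yoga Blast has no further overlaps.
Pilates Lab starts after Spin 30 ends.
Every pair is clear; the schedule has no overlaps.

No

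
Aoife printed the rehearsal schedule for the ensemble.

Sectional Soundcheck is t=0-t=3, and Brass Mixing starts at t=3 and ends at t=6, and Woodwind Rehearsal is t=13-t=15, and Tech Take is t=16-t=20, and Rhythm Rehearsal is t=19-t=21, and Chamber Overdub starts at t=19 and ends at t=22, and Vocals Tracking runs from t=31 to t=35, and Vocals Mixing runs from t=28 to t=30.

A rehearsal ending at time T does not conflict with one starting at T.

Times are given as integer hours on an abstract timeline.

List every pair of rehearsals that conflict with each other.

Chamber Overdub & Rhythm Rehearsal, Chamber Overdub & Tech Take, Rhythm Rehearsal & Tech Take

Two intervals overlap when each starts before the other ends.
Sorted by start: Sectional Soundcheck, Brass Mixing, Woodwind Rehearsal, Tech Take, Rhythm Rehearsal, Chamber Overdub, Vocals Mixing, Vocals Tracking.
Brass Mixing starts exactly when Sectional Soundcheck ends (back-to-back, no overlap), so nothing later overlaps Sectional Soundcheck either.
Woodwind Rehearsal starts after Brass Mixing ends, so nothing later overlaps Brass Mixing either.
Tech Take starts after Woodwind Rehearsal ends, so nothing later overlaps Woodwind Rehearsal either.
Rhythm Rehearsal starts before Tech Take ends → Tech Take and Rhythm Rehearsal overlap.
Chamber Overdub starts before Tech Take ends → Tech Take and Chamber Overdub overlap.
Vocals Mixing starts after Tech Take ends, so nothing later overlaps Tech Take either.
Chamber Overdub starts before Rhythm Rehearsal ends → Rhythm Rehearsal and Chamber Overdub overlap.
Vocals Mixing starts after Rhythm Rehearsal ends, so nothing later overlaps Rhythm Rehearsal either.
Vocals Mixing starts after Chamber Overdub ends, so nothing later overlaps Chamber Overdub either.
Vocals Tracking starts after Vocals Mixing ends.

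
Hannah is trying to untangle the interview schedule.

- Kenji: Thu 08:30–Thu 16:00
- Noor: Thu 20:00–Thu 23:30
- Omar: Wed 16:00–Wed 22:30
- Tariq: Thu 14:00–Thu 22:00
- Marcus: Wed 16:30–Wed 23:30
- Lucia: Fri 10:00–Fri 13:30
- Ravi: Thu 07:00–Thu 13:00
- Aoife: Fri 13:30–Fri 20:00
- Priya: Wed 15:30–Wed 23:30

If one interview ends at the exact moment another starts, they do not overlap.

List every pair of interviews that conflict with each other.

Sorted by start: Priya, Omar, Marcus, Ravi, Kenji, Tariq, Noor, Lucia, Aoife.
Omar starts before Priya ends → Priya and Omar overlap.
Marcus starts before Priya ends → Priya and Marcus overlap.
Ravi starts after Priya ends, so Priya has no further overlaps.
Marcus starts before Omar ends → Omar and Marcus overlap.
Ravi starts after Omar ends, so Omar has no further overlaps.
Ravi starts after Marcus ends, so Marcus has no further overlaps.
Kenji starts before Ravi ends → Ravi and Kenji overlap.
Tariq starts after Ravi ends, so Ravi has no further overlaps.
Tariq starts before Kenji ends → Kenji and Tariq overlap.
Noor starts after Kenji ends, so Kenji has no further overlaps.
Noor starts before Tariq ends → Tariq and Noor overlap.
Lucia starts after Tariq ends, so Tariq has no further overlaps.
Lucia starts after Noor ends, so Noor has no further overlaps.
Aoife starts exactly when Lucia ends (back-to-back, no overlap).

Kenji & Ravi, Kenji & Tariq, Marcus & Omar, Marcus & Priya, Noor & Tariq, Omar & Priya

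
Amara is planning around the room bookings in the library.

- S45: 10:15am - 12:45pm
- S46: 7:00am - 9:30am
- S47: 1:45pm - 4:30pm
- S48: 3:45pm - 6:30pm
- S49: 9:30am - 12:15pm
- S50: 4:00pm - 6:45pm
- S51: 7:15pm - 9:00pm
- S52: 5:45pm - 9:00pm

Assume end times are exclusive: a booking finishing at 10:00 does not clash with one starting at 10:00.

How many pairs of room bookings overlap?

Sorted by start: S46, S49, S45, S47, S48, S50, S52, S51.
S49 starts exactly when S46 ends (back-to-back, no overlap); S46 is clear from here.
S45 starts before S49 ends → S49 and S45 overlap.
S47 starts after S49 ends; S49 is clear from here.
S47 starts after S45 ends; S45 is clear from here.
S48 starts before S47 ends → S47 and S48 overlap.
S50 starts before S47 ends → S47 and S50 overlap.
S52 starts after S47 ends; S47 is clear from here.
S50 starts before S48 ends → S48 and S50 overlap.
S52 starts before S48 ends → S48 and S52 overlap.
S51 starts after S48 ends.
S52 starts before S50 ends → S50 and S52 overlap.
S51 starts after S50 ends.
S51 starts before S52 ends → S52 and S51 overlap.
Overlapping pairs: S45 & S49, S47 & S48, S47 & S50, S48 & S50, S48 & S52, S50 & S52, S51 & S52 — 7 in total.

7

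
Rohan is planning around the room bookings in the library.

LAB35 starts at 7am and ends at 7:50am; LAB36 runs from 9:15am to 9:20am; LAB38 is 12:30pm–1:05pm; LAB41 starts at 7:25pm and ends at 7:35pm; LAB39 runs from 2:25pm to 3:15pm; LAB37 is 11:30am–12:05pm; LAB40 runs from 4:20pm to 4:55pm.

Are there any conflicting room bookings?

No

Check each pair: they overlap iff neither finishes before the other starts.
Sorted by start: LAB35, LAB36, LAB37, LAB38, LAB39, LAB40, LAB41.
LAB36 starts after LAB35 ends, so LAB35 has no further overlaps.
LAB37 starts after LAB36 ends, so LAB36 has no further overlaps.
LAB38 starts after LAB37 ends, so LAB37 has no further overlaps.
LAB39 starts after LAB38 ends, so LAB38 has no further overlaps.
LAB40 starts after LAB39 ends, so LAB39 has no further overlaps.
LAB41 starts after LAB40 ends.
Every pair is clear; the schedule has no overlaps.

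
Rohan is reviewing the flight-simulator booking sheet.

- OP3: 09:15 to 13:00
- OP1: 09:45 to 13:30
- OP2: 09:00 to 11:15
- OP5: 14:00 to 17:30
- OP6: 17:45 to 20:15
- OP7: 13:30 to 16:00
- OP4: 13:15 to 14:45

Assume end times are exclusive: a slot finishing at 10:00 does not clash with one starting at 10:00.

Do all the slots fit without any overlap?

No

Sorted by start: OP2, OP3, OP1, OP4, OP7, OP5, OP6.
OP3 starts before OP2 ends → OP2 and OP3 overlap.
That's a conflict, so the schedule is not conflict-free.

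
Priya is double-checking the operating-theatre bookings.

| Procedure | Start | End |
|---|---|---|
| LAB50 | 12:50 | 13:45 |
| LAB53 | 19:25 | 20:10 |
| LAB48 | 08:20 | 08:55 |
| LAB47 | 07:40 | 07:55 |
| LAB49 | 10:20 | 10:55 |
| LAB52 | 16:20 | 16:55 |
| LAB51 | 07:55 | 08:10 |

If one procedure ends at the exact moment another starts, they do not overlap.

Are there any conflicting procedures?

Sorted by start: LAB47, LAB51, LAB48, LAB49, LAB50, LAB52, LAB53.
LAB51 starts exactly when LAB47 ends (back-to-back, no overlap), so LAB47 has no further overlaps.
LAB48 starts after LAB51 ends, so LAB51 has no further overlaps.
LAB49 starts after LAB48 ends, so LAB48 has no further overlaps.
LAB50 starts after LAB49 ends, so LAB49 has no further overlaps.
LAB52 starts after LAB50 ends, so LAB50 has no further overlaps.
LAB53 starts after LAB52 ends.
Every pair is clear; the schedule has no overlaps.

No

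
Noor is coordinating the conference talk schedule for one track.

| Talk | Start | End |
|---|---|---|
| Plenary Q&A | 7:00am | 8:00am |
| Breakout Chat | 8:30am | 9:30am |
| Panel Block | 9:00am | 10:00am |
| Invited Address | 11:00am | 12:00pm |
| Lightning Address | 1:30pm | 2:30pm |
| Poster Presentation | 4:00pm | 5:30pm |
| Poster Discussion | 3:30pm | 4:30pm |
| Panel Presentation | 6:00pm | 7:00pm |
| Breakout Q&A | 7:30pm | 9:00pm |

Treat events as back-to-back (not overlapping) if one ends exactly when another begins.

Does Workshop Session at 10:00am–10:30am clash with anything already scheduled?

Plenary Q&A: ends 8:00am at or before Workshop Session starts 10:00am → clear.
Breakout Chat: ends 9:30am at or before Workshop Session starts 10:00am → clear.
Panel Block: ends 10:00am at or before Workshop Session starts 10:00am → clear.
Invited Address: starts 11:00am at or after Workshop Session ends 10:30am → clear.
Lightning Address: starts 1:30pm at or after Workshop Session ends 10:30am → clear.
Poster Discussion: starts 3:30pm at or after Workshop Session ends 10:30am → clear.
Poster Presentation: starts 4:00pm at or after Workshop Session ends 10:30am → clear.
Panel Presentation: starts 6:00pm at or after Workshop Session ends 10:30am → clear.
Breakout Q&A: starts 7:30pm at or after Workshop Session ends 10:30am → clear.

No — it doesn't clash with anything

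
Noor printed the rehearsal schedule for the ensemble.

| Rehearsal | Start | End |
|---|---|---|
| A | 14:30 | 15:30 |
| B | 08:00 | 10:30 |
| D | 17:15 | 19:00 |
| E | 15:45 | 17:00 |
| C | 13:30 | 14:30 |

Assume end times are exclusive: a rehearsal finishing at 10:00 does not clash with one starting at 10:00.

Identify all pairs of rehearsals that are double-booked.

Sorted by start: B, C, A, E, D.
C starts after B ends; B is clear from here.
A starts exactly when C ends (back-to-back, no overlap); C is clear from here.
E starts after A ends; A is clear from here.
D starts after E ends.

no overlapping pairs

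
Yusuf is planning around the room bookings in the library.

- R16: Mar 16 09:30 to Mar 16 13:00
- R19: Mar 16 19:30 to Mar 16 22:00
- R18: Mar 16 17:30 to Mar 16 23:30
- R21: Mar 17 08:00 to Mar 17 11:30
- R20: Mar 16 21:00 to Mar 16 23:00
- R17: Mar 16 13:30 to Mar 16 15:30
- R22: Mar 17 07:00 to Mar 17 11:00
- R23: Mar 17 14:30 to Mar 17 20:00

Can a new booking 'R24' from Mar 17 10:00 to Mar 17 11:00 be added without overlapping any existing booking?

R16: ends Mar 16 13:00 at or before R24 starts Mar 17 10:00 → clear.
R17: ends Mar 16 15:30 at or before R24 starts Mar 17 10:00 → clear.
R18: ends Mar 16 23:30 at or before R24 starts Mar 17 10:00 → clear.
R19: ends Mar 16 22:00 at or before R24 starts Mar 17 10:00 → clear.
R20: ends Mar 16 23:00 at or before R24 starts Mar 17 10:00 → clear.
R22: starts Mar 17 07:00 before R24 ends Mar 17 11:00, and ends Mar 17 11:00 after R24 starts Mar 17 10:00 → overlap.
R21: starts Mar 17 08:00 before R24 ends Mar 17 11:00, and ends Mar 17 11:30 after R24 starts Mar 17 10:00 → overlap.
R23: starts Mar 17 14:30 at or after R24 ends Mar 17 11:00 → clear.
R24 overlaps R21, R22.

No — it overlaps R21, R22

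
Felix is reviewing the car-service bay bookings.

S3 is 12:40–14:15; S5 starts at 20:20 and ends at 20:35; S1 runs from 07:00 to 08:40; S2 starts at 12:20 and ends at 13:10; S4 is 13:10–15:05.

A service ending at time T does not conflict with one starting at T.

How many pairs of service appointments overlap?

2

Sorted by start: S1, S2, S3, S4, S5.
S2 starts after S1 ends, so nothing later overlaps S1 either.
S3 starts before S2 ends → S2 and S3 overlap.
S4 starts exactly when S2 ends (back-to-back, no overlap), so nothing later overlaps S2 either.
S4 starts before S3 ends → S3 and S4 overlap.
S5 starts after S3 ends.
S5 starts after S4 ends.
Overlapping pairs: S2 & S3, S3 & S4 — 2 in total.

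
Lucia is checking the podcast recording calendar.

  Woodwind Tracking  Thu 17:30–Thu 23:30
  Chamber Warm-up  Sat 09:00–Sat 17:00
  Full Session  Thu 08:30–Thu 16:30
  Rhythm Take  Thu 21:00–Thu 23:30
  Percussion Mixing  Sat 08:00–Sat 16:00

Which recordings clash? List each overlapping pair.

Check each pair: they overlap iff neither finishes before the other starts.
Sorted by start: Full Session, Woodwind Tracking, Rhythm Take, Percussion Mixing, Chamber Warm-up.
Woodwind Tracking starts after Full Session ends; Full Session is clear from here.
Rhythm Take starts before Woodwind Tracking ends → Woodwind Tracking and Rhythm Take overlap.
Percussion Mixing starts after Woodwind Tracking ends; Woodwind Tracking is clear from here.
Percussion Mixing starts after Rhythm Take ends; Rhythm Take is clear from here.
Chamber Warm-up starts before Percussion Mixing ends → Percussion Mixing and Chamber Warm-up overlap.

Chamber Warm-up & Percussion Mixing, Rhythm Take & Woodwind Tracking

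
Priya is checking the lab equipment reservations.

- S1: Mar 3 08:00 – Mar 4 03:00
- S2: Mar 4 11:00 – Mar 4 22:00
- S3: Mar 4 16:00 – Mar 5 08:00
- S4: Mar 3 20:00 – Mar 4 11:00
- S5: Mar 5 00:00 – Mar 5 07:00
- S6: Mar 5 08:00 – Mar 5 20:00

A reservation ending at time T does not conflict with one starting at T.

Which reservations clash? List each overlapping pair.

S1 & S4, S2 & S3, S3 & S5

Sorted by start: S1, S4, S2, S3, S5, S6.
S4 starts before S1 ends → S1 and S4 overlap.
S2 starts after S1 ends, so S1 has no further overlaps.
S2 starts exactly when S4 ends (back-to-back, no overlap), so S4 has no further overlaps.
S3 starts before S2 ends → S2 and S3 overlap.
S5 starts after S2 ends, so S2 has no further overlaps.
S5 starts before S3 ends → S3 and S5 overlap.
S6 starts exactly when S3 ends (back-to-back, no overlap).
S6 starts after S5 ends.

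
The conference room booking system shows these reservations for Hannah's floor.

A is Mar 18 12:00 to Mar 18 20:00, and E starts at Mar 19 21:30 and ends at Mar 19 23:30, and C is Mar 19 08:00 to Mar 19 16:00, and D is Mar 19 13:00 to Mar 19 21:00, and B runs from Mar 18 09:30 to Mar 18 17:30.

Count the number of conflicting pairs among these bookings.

Check each pair: they overlap iff neither finishes before the other starts.
Sorted by start: B, A, C, D, E.
A starts before B ends → B and A overlap.
C starts after B ends — done with B.
C starts after A ends — done with A.
D starts before C ends → C and D overlap.
E starts after C ends.
E starts after D ends.
Overlapping pairs: A & B, C & D — 2 in total.

2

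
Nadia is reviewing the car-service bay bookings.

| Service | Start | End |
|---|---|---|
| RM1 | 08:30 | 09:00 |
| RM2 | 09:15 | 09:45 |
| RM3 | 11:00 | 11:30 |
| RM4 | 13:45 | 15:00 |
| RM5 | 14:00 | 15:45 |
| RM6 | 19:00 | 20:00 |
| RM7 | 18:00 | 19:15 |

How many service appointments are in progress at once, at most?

Sweep the timeline, counting +1 at each start and −1 at each end (ends before starts at a tie):
08:30 start RM1 → 1
09:00 end RM1 → 0
09:15 start RM2 → 1
09:45 end RM2 → 0
11:00 start RM3 → 1
11:30 end RM3 → 0
13:45 start RM4 → 1
14:00 start RM5 → 2
15:00 end RM4 → 1
15:45 end RM5 → 0
18:00 start RM7 → 1
19:00 start RM6 → 2
19:15 end RM7 → 1
20:00 end RM6 → 0
Peak is 2, at 14:00 (RM4, RM5).

2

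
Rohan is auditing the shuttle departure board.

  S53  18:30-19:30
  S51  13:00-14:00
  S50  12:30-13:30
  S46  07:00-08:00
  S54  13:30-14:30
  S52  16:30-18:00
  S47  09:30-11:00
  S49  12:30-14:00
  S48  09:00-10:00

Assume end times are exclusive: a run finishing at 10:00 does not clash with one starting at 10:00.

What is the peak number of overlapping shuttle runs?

3

Sweep the timeline, counting +1 at each start and −1 at each end (ends before starts at a tie):
07:00 start S46 → 1
08:00 end S46 → 0
09:00 start S48 → 1
09:30 start S47 → 2
10:00 end S48 → 1
11:00 end S47 → 0
12:30 start S49 → 1
12:30 start S50 → 2
13:00 start S51 → 3
13:30 end S50 → 2
13:30 start S54 → 3
14:00 end S49 → 2
14:00 end S51 → 1
14:30 end S54 → 0
16:30 start S52 → 1
18:00 end S52 → 0
18:30 start S53 → 1
19:30 end S53 → 0
Peak is 3, at 13:00 (S49, S50, S51).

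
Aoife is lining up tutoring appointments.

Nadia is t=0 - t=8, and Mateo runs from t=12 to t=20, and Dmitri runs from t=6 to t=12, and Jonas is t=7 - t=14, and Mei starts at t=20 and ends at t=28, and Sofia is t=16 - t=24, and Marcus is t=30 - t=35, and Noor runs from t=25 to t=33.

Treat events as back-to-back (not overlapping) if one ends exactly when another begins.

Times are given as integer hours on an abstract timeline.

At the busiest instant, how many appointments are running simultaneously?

Sweep the timeline, counting +1 at each start and −1 at each end (ends before starts at a tie):
t=0 start Nadia → 1
t=6 start Dmitri → 2
t=7 start Jonas → 3
t=8 end Nadia → 2
t=12 end Dmitri → 1
t=12 start Mateo → 2
t=14 end Jonas → 1
t=16 start Sofia → 2
t=20 end Mateo → 1
t=20 start Mei → 2
t=24 end Sofia → 1
t=25 start Noor → 2
t=28 end Mei → 1
t=30 start Marcus → 2
t=33 end Noor → 1
t=35 end Marcus → 0
Peak is 3, at t=7 (Dmitri, Jonas, Nadia).

3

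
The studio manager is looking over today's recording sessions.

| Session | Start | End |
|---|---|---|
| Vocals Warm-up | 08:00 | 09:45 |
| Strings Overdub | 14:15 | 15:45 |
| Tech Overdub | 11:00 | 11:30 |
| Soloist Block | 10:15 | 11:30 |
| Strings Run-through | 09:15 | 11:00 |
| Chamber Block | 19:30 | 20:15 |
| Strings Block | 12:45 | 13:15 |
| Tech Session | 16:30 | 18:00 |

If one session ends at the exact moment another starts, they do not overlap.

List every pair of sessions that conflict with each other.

Soloist Block & Strings Run-through, Soloist Block & Tech Overdub, Strings Run-through & Vocals Warm-up

Sorted by start: Vocals Warm-up, Strings Run-through, Soloist Block, Tech Overdub, Strings Block, Strings Overdub, Tech Session, Chamber Block.
Strings Run-through starts before Vocals Warm-up ends → Vocals Warm-up and Strings Run-through overlap.
Soloist Block starts after Vocals Warm-up ends, so Vocals Warm-up has no further overlaps.
Soloist Block starts before Strings Run-through ends → Strings Run-through and Soloist Block overlap.
Tech Overdub starts exactly when Strings Run-through ends (back-to-back, no overlap), so Strings Run-through has no further overlaps.
Tech Overdub starts before Soloist Block ends → Soloist Block and Tech Overdub overlap.
Strings Block starts after Soloist Block ends, so Soloist Block has no further overlaps.
Strings Block starts after Tech Overdub ends, so Tech Overdub has no further overlaps.
Strings Overdub starts after Strings Block ends, so Strings Block has no further overlaps.
Tech Session starts after Strings Overdub ends, so Strings Overdub has no further overlaps.
Chamber Block starts after Tech Session ends.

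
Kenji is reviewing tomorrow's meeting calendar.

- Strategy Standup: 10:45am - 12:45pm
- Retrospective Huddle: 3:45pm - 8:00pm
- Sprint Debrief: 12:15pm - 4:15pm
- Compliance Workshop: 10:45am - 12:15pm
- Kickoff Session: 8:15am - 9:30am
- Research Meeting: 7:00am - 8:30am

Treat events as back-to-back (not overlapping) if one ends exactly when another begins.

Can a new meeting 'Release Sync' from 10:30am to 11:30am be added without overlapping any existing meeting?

Research Meeting: ends 8:30am at or before Release Sync starts 10:30am → clear.
Kickoff Session: ends 9:30am at or before Release Sync starts 10:30am → clear.
Strategy Standup: starts 10:45am before Release Sync ends 11:30am, and ends 12:45pm after Release Sync starts 10:30am → overlap.
Compliance Workshop: starts 10:45am before Release Sync ends 11:30am, and ends 12:15pm after Release Sync starts 10:30am → overlap.
Sprint Debrief: starts 12:15pm at or after Release Sync ends 11:30am → clear.
Retrospective Huddle: starts 3:45pm at or after Release Sync ends 11:30am → clear.
Release Sync overlaps Strategy Standup, Compliance Workshop.

No — it overlaps Compliance Workshop, Strategy Standup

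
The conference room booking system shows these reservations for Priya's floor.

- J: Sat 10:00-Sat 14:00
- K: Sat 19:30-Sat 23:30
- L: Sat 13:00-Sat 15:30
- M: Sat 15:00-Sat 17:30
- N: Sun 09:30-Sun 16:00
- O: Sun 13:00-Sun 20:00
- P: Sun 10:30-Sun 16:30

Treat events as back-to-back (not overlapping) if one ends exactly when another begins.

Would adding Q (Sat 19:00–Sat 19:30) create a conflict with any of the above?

J: ends Sat 14:00 at or before Q starts Sat 19:00 → clear.
L: ends Sat 15:30 at or before Q starts Sat 19:00 → clear.
M: ends Sat 17:30 at or before Q starts Sat 19:00 → clear.
K: starts Sat 19:30 at or after Q ends Sat 19:30 → clear.
N: starts Sun 09:30 at or after Q ends Sat 19:30 → clear.
P: starts Sun 10:30 at or after Q ends Sat 19:30 → clear.
O: starts Sun 13:00 at or after Q ends Sat 19:30 → clear.

No — it doesn't clash with anything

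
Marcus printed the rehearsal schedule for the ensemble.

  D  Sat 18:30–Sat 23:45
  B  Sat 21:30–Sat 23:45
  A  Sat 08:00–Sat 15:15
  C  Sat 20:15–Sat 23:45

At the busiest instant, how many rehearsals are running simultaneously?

Sort all start/end points and keep a running count:
Sat 08:00 start A → 1
Sat 15:15 end A → 0
Sat 18:30 start D → 1
Sat 20:15 start C → 2
Sat 21:30 start B → 3
Sat 23:45 end B → 2
Sat 23:45 end C → 1
Sat 23:45 end D → 0
Peak is 3, at Sat 21:30 (B, C, D).

3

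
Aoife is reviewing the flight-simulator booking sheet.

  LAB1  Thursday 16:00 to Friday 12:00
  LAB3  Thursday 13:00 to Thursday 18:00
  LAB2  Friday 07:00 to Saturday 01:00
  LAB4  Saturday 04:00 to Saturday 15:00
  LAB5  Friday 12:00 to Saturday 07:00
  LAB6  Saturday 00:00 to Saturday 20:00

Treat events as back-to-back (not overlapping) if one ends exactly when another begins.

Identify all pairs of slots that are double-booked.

LAB1 & LAB2, LAB1 & LAB3, LAB2 & LAB5, LAB2 & LAB6, LAB4 & LAB5, LAB4 & LAB6, LAB5 & LAB6

Check each pair: they overlap iff neither finishes before the other starts.
Sorted by start: LAB3, LAB1, LAB2, LAB5, LAB6, LAB4.
LAB1 starts before LAB3 ends → LAB3 and LAB1 overlap.
LAB2 starts after LAB3 ends, so LAB3 has no further overlaps.
LAB2 starts before LAB1 ends → LAB1 and LAB2 overlap.
LAB5 starts exactly when LAB1 ends (back-to-back, no overlap), so LAB1 has no further overlaps.
LAB5 starts before LAB2 ends → LAB2 and LAB5 overlap.
LAB6 starts before LAB2 ends → LAB2 and LAB6 overlap.
LAB4 starts after LAB2 ends.
LAB6 starts before LAB5 ends → LAB5 and LAB6 overlap.
LAB4 starts before LAB5 ends → LAB5 and LAB4 overlap.
LAB4 starts before LAB6 ends → LAB6 and LAB4 overlap.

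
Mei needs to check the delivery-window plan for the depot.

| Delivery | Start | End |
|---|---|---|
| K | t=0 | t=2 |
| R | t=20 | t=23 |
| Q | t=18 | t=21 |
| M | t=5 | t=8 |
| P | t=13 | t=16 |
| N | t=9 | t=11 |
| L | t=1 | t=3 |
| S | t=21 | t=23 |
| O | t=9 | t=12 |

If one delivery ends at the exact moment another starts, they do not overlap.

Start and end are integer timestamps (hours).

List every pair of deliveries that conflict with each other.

K & L, N & O, Q & R, R & S

Two intervals overlap when each starts before the other ends.
Sorted by start: K, L, M, N, O, P, Q, R, S.
L starts before K ends → K and L overlap.
M starts after K ends — done with K.
M starts after L ends — done with L.
N starts after M ends — done with M.
O starts before N ends → N and O overlap.
P starts after N ends — done with N.
P starts after O ends — done with O.
Q starts after P ends — done with P.
R starts before Q ends → Q and R overlap.
S starts exactly when Q ends (back-to-back, no overlap).
S starts before R ends → R and S overlap.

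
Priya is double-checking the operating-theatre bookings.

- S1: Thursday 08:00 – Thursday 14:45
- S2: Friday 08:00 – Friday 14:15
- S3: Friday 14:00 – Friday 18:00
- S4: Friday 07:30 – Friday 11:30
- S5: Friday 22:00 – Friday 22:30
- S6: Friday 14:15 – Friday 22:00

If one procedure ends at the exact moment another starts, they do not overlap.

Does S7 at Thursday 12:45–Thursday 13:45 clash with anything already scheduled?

Yes — it overlaps S1

S1: starts Thursday 08:00 before S7 ends Thursday 13:45, and ends Thursday 14:45 after S7 starts Thursday 12:45 → overlap.
S4: starts Friday 07:30 at or after S7 ends Thursday 13:45 → clear.
S2: starts Friday 08:00 at or after S7 ends Thursday 13:45 → clear.
S3: starts Friday 14:00 at or after S7 ends Thursday 13:45 → clear.
S6: starts Friday 14:15 at or after S7 ends Thursday 13:45 → clear.
S5: starts Friday 22:00 at or after S7 ends Thursday 13:45 → clear.
S7 overlaps S1.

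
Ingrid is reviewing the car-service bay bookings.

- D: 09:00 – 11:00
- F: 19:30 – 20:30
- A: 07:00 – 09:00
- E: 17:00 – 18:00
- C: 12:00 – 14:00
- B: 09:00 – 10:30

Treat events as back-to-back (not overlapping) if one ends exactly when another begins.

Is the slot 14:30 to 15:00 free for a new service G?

Yes — the slot is free

A: ends 09:00 at or before G starts 14:30 → clear.
B: ends 10:30 at or before G starts 14:30 → clear.
D: ends 11:00 at or before G starts 14:30 → clear.
C: ends 14:00 at or before G starts 14:30 → clear.
E: starts 17:00 at or after G ends 15:00 → clear.
F: starts 19:30 at or after G ends 15:00 → clear.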